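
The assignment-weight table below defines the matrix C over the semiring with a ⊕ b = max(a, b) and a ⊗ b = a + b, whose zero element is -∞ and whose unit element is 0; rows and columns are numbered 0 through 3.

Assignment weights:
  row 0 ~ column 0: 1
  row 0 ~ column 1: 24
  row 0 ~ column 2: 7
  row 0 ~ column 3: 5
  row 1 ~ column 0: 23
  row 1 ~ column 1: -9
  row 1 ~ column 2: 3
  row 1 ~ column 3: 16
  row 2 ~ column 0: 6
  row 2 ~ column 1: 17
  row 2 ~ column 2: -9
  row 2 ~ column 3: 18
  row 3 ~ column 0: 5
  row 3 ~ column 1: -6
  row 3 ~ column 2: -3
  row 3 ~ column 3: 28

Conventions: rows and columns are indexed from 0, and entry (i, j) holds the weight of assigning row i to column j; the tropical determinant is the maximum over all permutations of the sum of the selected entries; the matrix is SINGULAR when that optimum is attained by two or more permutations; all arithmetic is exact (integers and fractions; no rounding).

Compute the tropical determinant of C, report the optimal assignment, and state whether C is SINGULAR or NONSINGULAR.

σ = (0, 1, 2, 3): 1 + (-9) + (-9) + 28 = 11
σ = (0, 1, 3, 2): 1 + (-9) + 18 + (-3) = 7
σ = (0, 2, 1, 3): 1 + 3 + 17 + 28 = 49
σ = (0, 2, 3, 1): 1 + 3 + 18 + (-6) = 16
σ = (0, 3, 1, 2): 1 + 16 + 17 + (-3) = 31
σ = (0, 3, 2, 1): 1 + 16 + (-9) + (-6) = 2
σ = (1, 0, 2, 3): 24 + 23 + (-9) + 28 = 66
σ = (1, 0, 3, 2): 24 + 23 + 18 + (-3) = 62
σ = (1, 2, 0, 3): 24 + 3 + 6 + 28 = 61
σ = (1, 2, 3, 0): 24 + 3 + 18 + 5 = 50
σ = (1, 3, 0, 2): 24 + 16 + 6 + (-3) = 43
σ = (1, 3, 2, 0): 24 + 16 + (-9) + 5 = 36
σ = (2, 0, 1, 3): 7 + 23 + 17 + 28 = 75
σ = (2, 0, 3, 1): 7 + 23 + 18 + (-6) = 42
σ = (2, 1, 0, 3): 7 + (-9) + 6 + 28 = 32
σ = (2, 1, 3, 0): 7 + (-9) + 18 + 5 = 21
σ = (2, 3, 0, 1): 7 + 16 + 6 + (-6) = 23
σ = (2, 3, 1, 0): 7 + 16 + 17 + 5 = 45
σ = (3, 0, 1, 2): 5 + 23 + 17 + (-3) = 42
σ = (3, 0, 2, 1): 5 + 23 + (-9) + (-6) = 13
σ = (3, 1, 0, 2): 5 + (-9) + 6 + (-3) = -1
σ = (3, 1, 2, 0): 5 + (-9) + (-9) + 5 = -8
σ = (3, 2, 0, 1): 5 + 3 + 6 + (-6) = 8
σ = (3, 2, 1, 0): 5 + 3 + 17 + 5 = 30
Optimal value attained by: σ = (2, 0, 1, 3).
Answer: det⊕(C) = 75; verdict: NONSINGULAR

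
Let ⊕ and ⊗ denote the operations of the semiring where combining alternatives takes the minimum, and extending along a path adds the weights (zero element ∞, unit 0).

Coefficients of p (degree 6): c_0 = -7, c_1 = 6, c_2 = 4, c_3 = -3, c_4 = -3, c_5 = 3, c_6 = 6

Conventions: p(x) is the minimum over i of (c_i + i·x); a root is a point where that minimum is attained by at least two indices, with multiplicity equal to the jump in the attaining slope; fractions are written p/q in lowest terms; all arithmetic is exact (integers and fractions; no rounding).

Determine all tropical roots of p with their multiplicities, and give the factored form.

hull edge (i=0, c=-7) to (i=4, c=-3): slope 1, span 4
hull edge (i=4, c=-3) to (i=6, c=6): slope 9/2, span 2
Factored form: p(x) = 6 ⊗ (x ⊕ (-9/2)) ⊗ (x ⊕ (-9/2)) ⊗ (x ⊕ (-1)) ⊗ (x ⊕ (-1)) ⊗ (x ⊕ (-1)) ⊗ (x ⊕ (-1))
Answer: roots = -9/2 (mult 2), -1 (mult 4)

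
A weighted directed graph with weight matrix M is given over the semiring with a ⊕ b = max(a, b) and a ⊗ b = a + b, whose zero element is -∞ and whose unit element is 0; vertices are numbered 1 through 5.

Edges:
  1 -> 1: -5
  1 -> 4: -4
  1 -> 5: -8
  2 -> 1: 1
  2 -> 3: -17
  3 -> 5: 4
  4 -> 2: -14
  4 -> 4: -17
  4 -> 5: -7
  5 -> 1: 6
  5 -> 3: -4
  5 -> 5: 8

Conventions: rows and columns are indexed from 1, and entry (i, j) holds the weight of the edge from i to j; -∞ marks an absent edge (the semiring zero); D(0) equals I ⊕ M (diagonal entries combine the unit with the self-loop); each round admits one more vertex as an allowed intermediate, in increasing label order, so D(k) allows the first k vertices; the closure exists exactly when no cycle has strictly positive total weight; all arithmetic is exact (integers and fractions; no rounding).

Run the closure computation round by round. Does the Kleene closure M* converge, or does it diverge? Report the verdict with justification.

Detection: at round 0, diagonal entry (5, 5) turns strictly positive.
Key observation: the cycle 5->5 has total weight 8, which is strictly positive.
Answer: DIVERGES — positive cycle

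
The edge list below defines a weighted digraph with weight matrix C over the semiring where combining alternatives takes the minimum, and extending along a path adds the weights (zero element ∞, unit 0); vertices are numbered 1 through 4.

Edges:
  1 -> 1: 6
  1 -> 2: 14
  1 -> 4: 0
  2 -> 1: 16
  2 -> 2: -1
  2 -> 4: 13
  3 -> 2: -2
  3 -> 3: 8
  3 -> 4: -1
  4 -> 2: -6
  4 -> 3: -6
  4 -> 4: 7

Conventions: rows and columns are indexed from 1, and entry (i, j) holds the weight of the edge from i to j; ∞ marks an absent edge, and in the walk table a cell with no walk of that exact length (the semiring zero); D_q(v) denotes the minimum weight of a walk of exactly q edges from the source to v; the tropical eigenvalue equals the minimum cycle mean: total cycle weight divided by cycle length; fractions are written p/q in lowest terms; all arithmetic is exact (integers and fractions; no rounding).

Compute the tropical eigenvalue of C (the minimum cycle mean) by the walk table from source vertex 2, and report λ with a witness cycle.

q=0: [∞, 0, ∞, ∞]
q=1: [16, -1, ∞, 13]
q=2: [15, -2, 7, 12]
q=3: [14, -3, 6, 6]
q=4: [13, -4, 0, 5]
Optimal cycle mean attained by: cycle 3->4->3, total (-1) + (-6), length 2.
Answer: λ = -7/2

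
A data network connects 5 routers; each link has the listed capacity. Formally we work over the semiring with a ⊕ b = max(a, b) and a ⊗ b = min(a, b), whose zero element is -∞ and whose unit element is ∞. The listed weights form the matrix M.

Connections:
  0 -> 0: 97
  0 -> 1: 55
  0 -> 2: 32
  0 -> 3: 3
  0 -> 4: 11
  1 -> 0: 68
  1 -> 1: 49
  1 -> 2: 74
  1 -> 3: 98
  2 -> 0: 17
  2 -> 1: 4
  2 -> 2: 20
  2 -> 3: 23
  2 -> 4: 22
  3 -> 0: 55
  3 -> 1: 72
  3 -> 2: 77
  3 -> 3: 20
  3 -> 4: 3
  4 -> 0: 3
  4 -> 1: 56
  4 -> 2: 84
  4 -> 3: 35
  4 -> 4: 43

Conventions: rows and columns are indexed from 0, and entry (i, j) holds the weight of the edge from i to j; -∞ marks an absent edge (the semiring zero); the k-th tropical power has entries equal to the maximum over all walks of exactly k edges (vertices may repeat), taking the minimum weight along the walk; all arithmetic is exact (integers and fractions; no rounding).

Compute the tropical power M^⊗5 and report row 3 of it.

M^⊗2:
  [97, 55, 55, 55, 22]
  [68, 72, 77, 49, 22]
  [23, 23, 23, 22, 22]
  [68, 55, 72, 72, 22]
  [56, 49, 56, 56, 43]
M^⊗3:
  [97, 55, 55, 55, 22]
  [68, 55, 72, 72, 22]
  [23, 23, 23, 23, 22]
  [68, 72, 72, 55, 22]
  [56, 56, 56, 49, 43]
M^⊗4:
  [97, 55, 55, 55, 22]
  [68, 72, 72, 55, 22]
  [23, 23, 23, 23, 22]
  [68, 55, 72, 72, 22]
  [56, 55, 56, 56, 43]
M^⊗5:
  [97, 55, 55, 55, 22]
  [68, 55, 72, 72, 22]
  [23, 23, 23, 23, 22]
  [68, 72, 72, 55, 22]
  [56, 56, 56, 55, 43]
Answer: row 3 of M^⊗5 = [68, 72, 72, 55, 22]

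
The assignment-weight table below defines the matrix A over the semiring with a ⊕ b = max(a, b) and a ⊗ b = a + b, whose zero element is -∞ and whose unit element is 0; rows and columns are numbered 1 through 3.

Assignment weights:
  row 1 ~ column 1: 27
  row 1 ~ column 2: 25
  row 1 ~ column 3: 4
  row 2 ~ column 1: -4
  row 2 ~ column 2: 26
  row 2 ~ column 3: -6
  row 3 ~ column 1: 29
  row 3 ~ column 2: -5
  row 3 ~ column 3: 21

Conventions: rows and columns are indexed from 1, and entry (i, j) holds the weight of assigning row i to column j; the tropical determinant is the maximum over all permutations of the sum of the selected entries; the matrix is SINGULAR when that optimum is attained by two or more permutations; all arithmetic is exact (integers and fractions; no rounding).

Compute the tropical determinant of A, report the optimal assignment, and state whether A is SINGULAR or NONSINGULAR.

σ = (1, 2, 3): 27 + 26 + 21 = 74
σ = (1, 3, 2): 27 + (-6) + (-5) = 16
σ = (2, 1, 3): 25 + (-4) + 21 = 42
σ = (2, 3, 1): 25 + (-6) + 29 = 48
σ = (3, 1, 2): 4 + (-4) + (-5) = -5
σ = (3, 2, 1): 4 + 26 + 29 = 59
Optimal value attained by: σ = (1, 2, 3).
Answer: det⊕(A) = 74; verdict: NONSINGULAR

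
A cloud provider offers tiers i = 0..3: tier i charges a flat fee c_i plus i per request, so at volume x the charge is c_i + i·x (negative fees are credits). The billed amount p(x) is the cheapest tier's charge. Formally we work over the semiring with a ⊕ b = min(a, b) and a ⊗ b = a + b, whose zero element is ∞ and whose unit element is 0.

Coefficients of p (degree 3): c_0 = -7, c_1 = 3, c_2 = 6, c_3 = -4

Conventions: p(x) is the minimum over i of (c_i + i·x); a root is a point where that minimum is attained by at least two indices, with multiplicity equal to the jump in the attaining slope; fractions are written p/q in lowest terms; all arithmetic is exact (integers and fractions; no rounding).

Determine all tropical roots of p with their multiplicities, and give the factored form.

hull edge (i=0, c=-7) to (i=3, c=-4): slope 1, span 3
Factored form: p(x) = -4 ⊗ (x ⊕ (-1)) ⊗ (x ⊕ (-1)) ⊗ (x ⊕ (-1))
Answer: roots = -1 (mult 3)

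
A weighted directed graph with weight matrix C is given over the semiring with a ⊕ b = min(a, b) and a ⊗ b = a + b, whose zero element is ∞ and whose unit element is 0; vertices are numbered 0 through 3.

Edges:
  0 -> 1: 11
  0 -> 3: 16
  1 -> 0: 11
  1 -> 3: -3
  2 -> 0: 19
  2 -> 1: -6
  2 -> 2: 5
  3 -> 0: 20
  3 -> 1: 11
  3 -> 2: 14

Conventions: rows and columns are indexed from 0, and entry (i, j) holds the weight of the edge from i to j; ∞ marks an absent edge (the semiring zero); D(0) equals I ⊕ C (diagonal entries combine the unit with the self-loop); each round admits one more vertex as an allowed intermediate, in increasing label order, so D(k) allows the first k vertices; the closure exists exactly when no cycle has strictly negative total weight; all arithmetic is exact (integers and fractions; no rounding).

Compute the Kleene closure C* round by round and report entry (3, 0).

D(0):
  [0, 11, ∞, 16]
  [11, 0, ∞, -3]
  [19, -6, 0, ∞]
  [20, 11, 14, 0]
D(1):
  [0, 11, ∞, 16]
  [11, 0, ∞, -3]
  [19, -6, 0, 35]
  [20, 11, 14, 0]
D(2):
  [0, 11, ∞, 8]
  [11, 0, ∞, -3]
  [5, -6, 0, -9]
  [20, 11, 14, 0]
D(3):
  [0, 11, ∞, 8]
  [11, 0, ∞, -3]
  [5, -6, 0, -9]
  [19, 8, 14, 0]
D(4):
  [0, 11, 22, 8]
  [11, 0, 11, -3]
  [5, -6, 0, -9]
  [19, 8, 14, 0]
Answer: C*[3][0] = 19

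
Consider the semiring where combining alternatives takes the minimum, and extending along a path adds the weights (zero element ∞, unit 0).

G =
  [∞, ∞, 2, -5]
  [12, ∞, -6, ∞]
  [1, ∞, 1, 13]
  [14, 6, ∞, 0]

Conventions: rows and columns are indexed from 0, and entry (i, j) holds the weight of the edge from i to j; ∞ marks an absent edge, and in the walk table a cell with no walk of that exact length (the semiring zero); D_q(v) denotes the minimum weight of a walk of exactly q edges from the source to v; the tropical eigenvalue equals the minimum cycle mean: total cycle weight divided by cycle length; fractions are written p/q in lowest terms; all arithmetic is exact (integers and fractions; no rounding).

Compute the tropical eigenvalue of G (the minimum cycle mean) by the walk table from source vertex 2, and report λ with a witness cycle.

q=0: [∞, ∞, 0, ∞]
q=1: [1, ∞, 1, 13]
q=2: [2, 19, 2, -4]
q=3: [3, 2, 3, -4]
q=4: [4, 2, -4, -4]
Optimal cycle mean attained by: cycle 0->3->1->2->0, total (-5) + 6 + (-6) + 1, length 4.
Answer: λ = -1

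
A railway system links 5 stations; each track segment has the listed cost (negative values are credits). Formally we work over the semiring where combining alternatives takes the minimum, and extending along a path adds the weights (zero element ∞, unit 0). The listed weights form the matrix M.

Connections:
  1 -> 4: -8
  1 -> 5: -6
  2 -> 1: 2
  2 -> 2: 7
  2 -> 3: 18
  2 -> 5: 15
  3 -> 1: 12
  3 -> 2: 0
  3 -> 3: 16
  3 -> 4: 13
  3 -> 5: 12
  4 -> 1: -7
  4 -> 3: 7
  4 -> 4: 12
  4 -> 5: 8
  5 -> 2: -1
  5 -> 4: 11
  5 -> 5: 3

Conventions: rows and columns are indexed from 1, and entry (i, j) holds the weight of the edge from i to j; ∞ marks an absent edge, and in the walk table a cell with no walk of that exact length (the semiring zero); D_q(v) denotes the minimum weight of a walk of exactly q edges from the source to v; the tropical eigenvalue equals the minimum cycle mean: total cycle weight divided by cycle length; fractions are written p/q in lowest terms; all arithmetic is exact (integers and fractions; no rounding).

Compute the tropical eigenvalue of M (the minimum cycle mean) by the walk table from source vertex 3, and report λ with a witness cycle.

q=0: [∞, ∞, 0, ∞, ∞]
q=1: [12, 0, 16, 13, 12]
q=2: [2, 7, 18, 4, 6]
q=3: [-3, 5, 11, -6, -4]
q=4: [-13, -5, 1, -11, -9]
q=5: [-18, -10, -4, -21, -19]
Optimal cycle mean attained by: cycle 1->4->1, total (-8) + (-7), length 2.
Answer: λ = -15/2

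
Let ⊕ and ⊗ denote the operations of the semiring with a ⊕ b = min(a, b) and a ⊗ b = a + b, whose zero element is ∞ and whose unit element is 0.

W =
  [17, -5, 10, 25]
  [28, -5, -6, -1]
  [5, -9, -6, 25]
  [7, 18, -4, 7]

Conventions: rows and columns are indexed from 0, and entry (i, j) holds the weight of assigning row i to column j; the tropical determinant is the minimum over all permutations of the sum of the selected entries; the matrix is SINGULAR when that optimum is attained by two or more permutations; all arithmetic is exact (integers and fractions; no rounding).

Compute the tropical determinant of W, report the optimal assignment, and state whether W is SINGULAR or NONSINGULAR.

σ = (0, 1, 2, 3): 17 + (-5) + (-6) + 7 = 13
σ = (0, 1, 3, 2): 17 + (-5) + 25 + (-4) = 33
σ = (0, 2, 1, 3): 17 + (-6) + (-9) + 7 = 9
σ = (0, 2, 3, 1): 17 + (-6) + 25 + 18 = 54
σ = (0, 3, 1, 2): 17 + (-1) + (-9) + (-4) = 3
σ = (0, 3, 2, 1): 17 + (-1) + (-6) + 18 = 28
σ = (1, 0, 2, 3): (-5) + 28 + (-6) + 7 = 24
σ = (1, 0, 3, 2): (-5) + 28 + 25 + (-4) = 44
σ = (1, 2, 0, 3): (-5) + (-6) + 5 + 7 = 1
σ = (1, 2, 3, 0): (-5) + (-6) + 25 + 7 = 21
σ = (1, 3, 0, 2): (-5) + (-1) + 5 + (-4) = -5
σ = (1, 3, 2, 0): (-5) + (-1) + (-6) + 7 = -5
σ = (2, 0, 1, 3): 10 + 28 + (-9) + 7 = 36
σ = (2, 0, 3, 1): 10 + 28 + 25 + 18 = 81
σ = (2, 1, 0, 3): 10 + (-5) + 5 + 7 = 17
σ = (2, 1, 3, 0): 10 + (-5) + 25 + 7 = 37
σ = (2, 3, 0, 1): 10 + (-1) + 5 + 18 = 32
σ = (2, 3, 1, 0): 10 + (-1) + (-9) + 7 = 7
σ = (3, 0, 1, 2): 25 + 28 + (-9) + (-4) = 40
σ = (3, 0, 2, 1): 25 + 28 + (-6) + 18 = 65
σ = (3, 1, 0, 2): 25 + (-5) + 5 + (-4) = 21
σ = (3, 1, 2, 0): 25 + (-5) + (-6) + 7 = 21
σ = (3, 2, 0, 1): 25 + (-6) + 5 + 18 = 42
σ = (3, 2, 1, 0): 25 + (-6) + (-9) + 7 = 17
Optimal value attained by: σ = (1, 3, 0, 2).
Answer: det⊕(W) = -5; verdict: SINGULAR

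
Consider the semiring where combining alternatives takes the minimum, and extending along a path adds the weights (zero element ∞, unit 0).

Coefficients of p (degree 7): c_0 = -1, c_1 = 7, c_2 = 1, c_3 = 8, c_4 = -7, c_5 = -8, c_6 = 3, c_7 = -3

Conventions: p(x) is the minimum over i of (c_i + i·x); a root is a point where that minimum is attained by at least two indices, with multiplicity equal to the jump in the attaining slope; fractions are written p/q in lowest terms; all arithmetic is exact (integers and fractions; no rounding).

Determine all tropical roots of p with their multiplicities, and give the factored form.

hull edge (i=0, c=-1) to (i=4, c=-7): slope -3/2, span 4
hull edge (i=4, c=-7) to (i=5, c=-8): slope -1, span 1
hull edge (i=5, c=-8) to (i=7, c=-3): slope 5/2, span 2
Factored form: p(x) = -3 ⊗ (x ⊕ (-5/2)) ⊗ (x ⊕ (-5/2)) ⊗ (x ⊕ 1) ⊗ (x ⊕ 3/2) ⊗ (x ⊕ 3/2) ⊗ (x ⊕ 3/2) ⊗ (x ⊕ 3/2)
Answer: roots = -5/2 (mult 2), 1 (mult 1), 3/2 (mult 4)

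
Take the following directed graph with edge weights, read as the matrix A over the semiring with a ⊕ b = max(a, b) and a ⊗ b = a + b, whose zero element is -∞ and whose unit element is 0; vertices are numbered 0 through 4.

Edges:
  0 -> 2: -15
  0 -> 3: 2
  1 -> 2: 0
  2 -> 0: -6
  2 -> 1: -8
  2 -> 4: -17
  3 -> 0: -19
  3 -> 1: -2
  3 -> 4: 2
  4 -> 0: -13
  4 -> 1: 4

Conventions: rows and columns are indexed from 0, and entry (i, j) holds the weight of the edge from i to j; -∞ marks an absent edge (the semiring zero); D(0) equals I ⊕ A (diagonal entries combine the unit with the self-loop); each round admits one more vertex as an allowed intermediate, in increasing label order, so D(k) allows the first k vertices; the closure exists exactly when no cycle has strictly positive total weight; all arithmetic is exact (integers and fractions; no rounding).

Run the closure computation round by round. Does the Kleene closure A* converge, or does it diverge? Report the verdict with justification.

D(0):
  [0, -∞, -15, 2, -∞]
  [-∞, 0, 0, -∞, -∞]
  [-6, -8, 0, -∞, -17]
  [-19, -2, -∞, 0, 2]
  [-13, 4, -∞, -∞, 0]
D(1):
  [0, -∞, -15, 2, -∞]
  [-∞, 0, 0, -∞, -∞]
  [-6, -8, 0, -4, -17]
  [-19, -2, -34, 0, 2]
  [-13, 4, -28, -11, 0]
D(2):
  [0, -∞, -15, 2, -∞]
  [-∞, 0, 0, -∞, -∞]
  [-6, -8, 0, -4, -17]
  [-19, -2, -2, 0, 2]
  [-13, 4, 4, -11, 0]
D(3):
  [0, -23, -15, 2, -32]
  [-6, 0, 0, -4, -17]
  [-6, -8, 0, -4, -17]
  [-8, -2, -2, 0, 2]
  [-2, 4, 4, 0, 0]
Detection: at round 4, diagonal entry (4, 4) turns strictly positive.
Key observation: the cycle 4->1->2->0->3->4 has total weight 4 + 0 + (-6) + 2 + 2, which is strictly positive.
Answer: DIVERGES — positive cycle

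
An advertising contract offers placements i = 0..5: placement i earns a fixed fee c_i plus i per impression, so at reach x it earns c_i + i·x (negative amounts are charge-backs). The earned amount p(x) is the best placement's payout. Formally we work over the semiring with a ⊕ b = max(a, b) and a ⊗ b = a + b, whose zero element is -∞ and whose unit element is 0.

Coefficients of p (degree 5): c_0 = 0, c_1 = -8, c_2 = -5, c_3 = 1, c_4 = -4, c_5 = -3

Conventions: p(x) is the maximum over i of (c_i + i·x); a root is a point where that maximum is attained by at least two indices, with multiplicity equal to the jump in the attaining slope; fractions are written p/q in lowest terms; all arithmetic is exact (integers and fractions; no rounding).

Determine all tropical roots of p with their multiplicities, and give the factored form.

hull edge (i=0, c=0) to (i=3, c=1): slope 1/3, span 3
hull edge (i=3, c=1) to (i=5, c=-3): slope -2, span 2
Factored form: p(x) = -3 ⊗ (x ⊕ (-1/3)) ⊗ (x ⊕ (-1/3)) ⊗ (x ⊕ (-1/3)) ⊗ (x ⊕ 2) ⊗ (x ⊕ 2)
Answer: roots = -1/3 (mult 3), 2 (mult 2)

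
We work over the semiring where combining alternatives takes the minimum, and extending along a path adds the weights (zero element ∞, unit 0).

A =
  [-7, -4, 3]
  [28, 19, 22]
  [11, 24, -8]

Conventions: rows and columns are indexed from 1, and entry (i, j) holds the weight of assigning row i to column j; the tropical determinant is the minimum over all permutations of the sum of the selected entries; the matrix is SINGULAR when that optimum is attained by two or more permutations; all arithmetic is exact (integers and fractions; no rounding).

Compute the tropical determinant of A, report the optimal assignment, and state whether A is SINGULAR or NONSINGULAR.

σ = (1, 2, 3): (-7) + 19 + (-8) = 4
σ = (1, 3, 2): (-7) + 22 + 24 = 39
σ = (2, 1, 3): (-4) + 28 + (-8) = 16
σ = (2, 3, 1): (-4) + 22 + 11 = 29
σ = (3, 1, 2): 3 + 28 + 24 = 55
σ = (3, 2, 1): 3 + 19 + 11 = 33
Optimal value attained by: σ = (1, 2, 3).
Answer: det⊕(A) = 4; verdict: NONSINGULAR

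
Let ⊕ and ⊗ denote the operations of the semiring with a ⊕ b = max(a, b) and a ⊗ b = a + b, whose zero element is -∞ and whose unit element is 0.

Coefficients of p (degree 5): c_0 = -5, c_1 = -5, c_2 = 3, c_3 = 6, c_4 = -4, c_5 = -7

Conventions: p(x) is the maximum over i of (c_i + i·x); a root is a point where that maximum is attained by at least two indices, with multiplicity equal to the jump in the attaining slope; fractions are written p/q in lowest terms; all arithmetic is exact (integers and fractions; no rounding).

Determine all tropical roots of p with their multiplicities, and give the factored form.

hull edge (i=0, c=-5) to (i=2, c=3): slope 4, span 2
hull edge (i=2, c=3) to (i=3, c=6): slope 3, span 1
hull edge (i=3, c=6) to (i=5, c=-7): slope -13/2, span 2
Factored form: p(x) = -7 ⊗ (x ⊕ (-4)) ⊗ (x ⊕ (-4)) ⊗ (x ⊕ (-3)) ⊗ (x ⊕ 13/2) ⊗ (x ⊕ 13/2)
Answer: roots = -4 (mult 2), -3 (mult 1), 13/2 (mult 2)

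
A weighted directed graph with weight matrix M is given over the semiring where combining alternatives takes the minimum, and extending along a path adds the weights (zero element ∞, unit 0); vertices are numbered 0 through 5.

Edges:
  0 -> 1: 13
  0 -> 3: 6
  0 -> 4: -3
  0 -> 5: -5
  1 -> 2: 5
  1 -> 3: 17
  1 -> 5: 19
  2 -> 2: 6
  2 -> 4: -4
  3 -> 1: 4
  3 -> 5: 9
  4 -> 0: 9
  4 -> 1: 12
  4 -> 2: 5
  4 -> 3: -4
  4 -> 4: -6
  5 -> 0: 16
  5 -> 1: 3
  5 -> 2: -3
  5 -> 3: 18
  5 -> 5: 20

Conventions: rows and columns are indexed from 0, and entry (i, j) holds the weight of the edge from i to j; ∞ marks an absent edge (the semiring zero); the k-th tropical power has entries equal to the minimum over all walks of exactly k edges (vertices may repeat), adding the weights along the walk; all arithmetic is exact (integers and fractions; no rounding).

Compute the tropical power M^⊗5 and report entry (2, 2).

M^⊗2:
  [6, -2, -8, -7, -9, 15]
  [35, 21, 11, 37, 1, 26]
  [5, 8, 1, -8, -10, ∞]
  [25, 12, 6, 21, ∞, 23]
  [3, 0, -1, -10, -12, 4]
  [36, 22, 3, 20, -7, 11]
M^⊗3:
  [0, -3, -4, -13, -15, 1]
  [10, 13, 6, -3, -5, 30]
  [-1, -4, -5, -14, -16, 0]
  [39, 25, 12, 29, 2, 20]
  [-3, -6, -7, -16, -18, -2]
  [2, 5, -2, -11, -13, 29]
M^⊗4:
  [-6, -9, -10, -19, -21, -5]
  [4, 1, 0, -9, -11, 5]
  [-7, -10, -11, -20, -22, -6]
  [11, 14, 7, -2, -4, 34]
  [-9, -12, -13, -22, -24, -8]
  [-4, -7, -8, -17, -19, -3]
M^⊗5:
  [-12, -15, -16, -25, -27, -11]
  [-2, -5, -6, -15, -17, -1]
  [-13, -16, -17, -26, -28, -12]
  [5, 2, 1, -8, -10, 6]
  [-15, -18, -19, -28, -30, -14]
  [-10, -13, -14, -23, -25, -9]
Key observation: the optimum is the walk 2->4->4->4->4->2, with weight (-4) + (-6) + (-6) + (-6) + 5 = -17.
Optimal value attained by: walk 2->4->4->4->4->2.
Answer: (M^⊗5)[2][2] = -17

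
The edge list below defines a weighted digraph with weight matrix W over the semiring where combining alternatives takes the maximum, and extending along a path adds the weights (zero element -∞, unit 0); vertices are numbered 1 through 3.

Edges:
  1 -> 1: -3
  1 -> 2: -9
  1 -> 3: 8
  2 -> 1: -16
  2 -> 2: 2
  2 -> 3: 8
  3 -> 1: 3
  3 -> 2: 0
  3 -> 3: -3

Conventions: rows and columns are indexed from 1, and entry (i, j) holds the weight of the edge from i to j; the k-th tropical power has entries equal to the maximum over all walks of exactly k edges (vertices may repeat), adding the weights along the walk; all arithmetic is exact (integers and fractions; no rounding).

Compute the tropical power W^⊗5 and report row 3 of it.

W^⊗2:
  [11, 8, 5]
  [11, 8, 10]
  [0, 2, 11]
W^⊗3:
  [8, 10, 19]
  [13, 10, 19]
  [14, 11, 10]
W^⊗4:
  [22, 19, 18]
  [22, 19, 21]
  [13, 13, 22]
W^⊗5:
  [21, 21, 30]
  [24, 21, 30]
  [25, 22, 21]
Answer: row 3 of W^⊗5 = [25, 22, 21]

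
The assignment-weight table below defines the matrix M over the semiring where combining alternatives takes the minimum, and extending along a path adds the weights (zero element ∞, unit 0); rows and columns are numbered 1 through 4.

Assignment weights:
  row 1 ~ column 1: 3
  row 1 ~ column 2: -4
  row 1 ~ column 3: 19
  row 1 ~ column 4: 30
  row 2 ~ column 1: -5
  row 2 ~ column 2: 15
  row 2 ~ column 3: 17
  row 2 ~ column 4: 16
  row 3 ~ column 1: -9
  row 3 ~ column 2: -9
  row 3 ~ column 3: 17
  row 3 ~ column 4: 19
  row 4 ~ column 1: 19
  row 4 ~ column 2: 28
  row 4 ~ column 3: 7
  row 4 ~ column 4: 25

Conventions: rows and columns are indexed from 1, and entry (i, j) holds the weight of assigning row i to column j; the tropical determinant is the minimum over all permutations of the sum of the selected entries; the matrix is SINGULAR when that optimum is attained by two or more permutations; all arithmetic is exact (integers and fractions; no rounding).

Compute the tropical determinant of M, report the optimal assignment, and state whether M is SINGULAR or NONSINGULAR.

σ = (1, 2, 3, 4): 3 + 15 + 17 + 25 = 60
σ = (1, 2, 4, 3): 3 + 15 + 19 + 7 = 44
σ = (1, 3, 2, 4): 3 + 17 + (-9) + 25 = 36
σ = (1, 3, 4, 2): 3 + 17 + 19 + 28 = 67
σ = (1, 4, 2, 3): 3 + 16 + (-9) + 7 = 17
σ = (1, 4, 3, 2): 3 + 16 + 17 + 28 = 64
σ = (2, 1, 3, 4): (-4) + (-5) + 17 + 25 = 33
σ = (2, 1, 4, 3): (-4) + (-5) + 19 + 7 = 17
σ = (2, 3, 1, 4): (-4) + 17 + (-9) + 25 = 29
σ = (2, 3, 4, 1): (-4) + 17 + 19 + 19 = 51
σ = (2, 4, 1, 3): (-4) + 16 + (-9) + 7 = 10
σ = (2, 4, 3, 1): (-4) + 16 + 17 + 19 = 48
σ = (3, 1, 2, 4): 19 + (-5) + (-9) + 25 = 30
σ = (3, 1, 4, 2): 19 + (-5) + 19 + 28 = 61
σ = (3, 2, 1, 4): 19 + 15 + (-9) + 25 = 50
σ = (3, 2, 4, 1): 19 + 15 + 19 + 19 = 72
σ = (3, 4, 1, 2): 19 + 16 + (-9) + 28 = 54
σ = (3, 4, 2, 1): 19 + 16 + (-9) + 19 = 45
σ = (4, 1, 2, 3): 30 + (-5) + (-9) + 7 = 23
σ = (4, 1, 3, 2): 30 + (-5) + 17 + 28 = 70
σ = (4, 2, 1, 3): 30 + 15 + (-9) + 7 = 43
σ = (4, 2, 3, 1): 30 + 15 + 17 + 19 = 81
σ = (4, 3, 1, 2): 30 + 17 + (-9) + 28 = 66
σ = (4, 3, 2, 1): 30 + 17 + (-9) + 19 = 57
Optimal value attained by: σ = (2, 4, 1, 3).
Answer: det⊕(M) = 10; verdict: NONSINGULAR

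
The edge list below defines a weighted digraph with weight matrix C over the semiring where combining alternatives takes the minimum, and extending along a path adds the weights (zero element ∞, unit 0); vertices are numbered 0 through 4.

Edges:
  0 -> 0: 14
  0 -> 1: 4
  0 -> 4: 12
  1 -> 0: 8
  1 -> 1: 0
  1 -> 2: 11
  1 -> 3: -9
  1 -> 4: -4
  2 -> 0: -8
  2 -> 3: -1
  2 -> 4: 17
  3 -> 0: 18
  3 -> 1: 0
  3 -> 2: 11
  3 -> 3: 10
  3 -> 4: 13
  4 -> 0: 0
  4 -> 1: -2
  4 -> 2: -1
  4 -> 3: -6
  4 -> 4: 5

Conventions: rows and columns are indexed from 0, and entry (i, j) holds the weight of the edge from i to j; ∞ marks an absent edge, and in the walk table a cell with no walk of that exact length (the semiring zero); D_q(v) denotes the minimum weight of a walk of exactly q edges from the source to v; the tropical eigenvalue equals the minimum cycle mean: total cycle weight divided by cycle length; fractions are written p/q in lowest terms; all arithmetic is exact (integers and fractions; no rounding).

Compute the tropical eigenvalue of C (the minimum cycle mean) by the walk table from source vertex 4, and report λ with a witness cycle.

q=0: [∞, ∞, ∞, ∞, 0]
q=1: [0, -2, -1, -6, 5]
q=2: [-9, -6, 4, -11, -6]
q=3: [-6, -11, -7, -15, -10]
q=4: [-15, -15, -11, -20, -15]
q=5: [-19, -20, -16, -24, -19]
Optimal cycle mean attained by: cycle 1->3->1, total (-9) + 0, length 2.
Answer: λ = -9/2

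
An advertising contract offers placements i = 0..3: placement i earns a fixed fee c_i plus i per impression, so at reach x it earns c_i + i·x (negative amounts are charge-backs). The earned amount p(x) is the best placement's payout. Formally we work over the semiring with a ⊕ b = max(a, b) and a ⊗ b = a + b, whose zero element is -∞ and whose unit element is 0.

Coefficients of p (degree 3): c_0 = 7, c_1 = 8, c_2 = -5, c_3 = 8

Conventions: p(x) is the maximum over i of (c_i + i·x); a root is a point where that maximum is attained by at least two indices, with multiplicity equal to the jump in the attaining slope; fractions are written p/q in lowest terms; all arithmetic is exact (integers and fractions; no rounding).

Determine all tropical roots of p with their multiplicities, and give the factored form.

hull edge (i=0, c=7) to (i=1, c=8): slope 1, span 1
hull edge (i=1, c=8) to (i=3, c=8): slope 0, span 2
Factored form: p(x) = 8 ⊗ (x ⊕ (-1)) ⊗ (x ⊕ 0) ⊗ (x ⊕ 0)
Answer: roots = -1 (mult 1), 0 (mult 2)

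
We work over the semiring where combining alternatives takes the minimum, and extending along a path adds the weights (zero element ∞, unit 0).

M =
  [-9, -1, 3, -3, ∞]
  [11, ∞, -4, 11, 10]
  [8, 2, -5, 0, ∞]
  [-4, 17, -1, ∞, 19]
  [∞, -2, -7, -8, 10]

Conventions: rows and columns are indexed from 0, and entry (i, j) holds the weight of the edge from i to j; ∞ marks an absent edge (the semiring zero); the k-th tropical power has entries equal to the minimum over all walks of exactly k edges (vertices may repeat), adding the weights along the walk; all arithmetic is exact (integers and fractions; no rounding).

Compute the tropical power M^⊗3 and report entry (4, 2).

M^⊗2:
  [-18, -10, -6, -12, 9]
  [2, -2, -9, -4, 20]
  [-4, -3, -10, -5, 12]
  [-13, -5, -6, -7, 27]
  [-12, -5, -12, -7, 8]
M^⊗3:
  [-27, -19, -15, -21, 0]
  [-8, -7, -14, -9, 8]
  [-13, -8, -15, -10, 7]
  [-22, -14, -11, -16, 5]
  [-21, -13, -17, -15, 5]
Key observation: the optimum is the walk 4->2->2->2, with weight (-7) + (-5) + (-5) = -17.
Optimal value attained by: walk 4->2->2->2.
Answer: (M^⊗3)[4][2] = -17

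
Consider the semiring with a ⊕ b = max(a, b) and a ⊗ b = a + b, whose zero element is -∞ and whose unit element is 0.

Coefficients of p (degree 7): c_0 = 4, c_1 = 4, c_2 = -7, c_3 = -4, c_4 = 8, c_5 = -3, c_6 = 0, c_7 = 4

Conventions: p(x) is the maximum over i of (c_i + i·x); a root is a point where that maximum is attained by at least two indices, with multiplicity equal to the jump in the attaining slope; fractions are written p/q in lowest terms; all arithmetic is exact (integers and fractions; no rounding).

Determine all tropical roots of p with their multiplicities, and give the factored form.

hull edge (i=0, c=4) to (i=4, c=8): slope 1, span 4
hull edge (i=4, c=8) to (i=7, c=4): slope -4/3, span 3
Factored form: p(x) = 4 ⊗ (x ⊕ (-1)) ⊗ (x ⊕ (-1)) ⊗ (x ⊕ (-1)) ⊗ (x ⊕ (-1)) ⊗ (x ⊕ 4/3) ⊗ (x ⊕ 4/3) ⊗ (x ⊕ 4/3)
Answer: roots = -1 (mult 4), 4/3 (mult 3)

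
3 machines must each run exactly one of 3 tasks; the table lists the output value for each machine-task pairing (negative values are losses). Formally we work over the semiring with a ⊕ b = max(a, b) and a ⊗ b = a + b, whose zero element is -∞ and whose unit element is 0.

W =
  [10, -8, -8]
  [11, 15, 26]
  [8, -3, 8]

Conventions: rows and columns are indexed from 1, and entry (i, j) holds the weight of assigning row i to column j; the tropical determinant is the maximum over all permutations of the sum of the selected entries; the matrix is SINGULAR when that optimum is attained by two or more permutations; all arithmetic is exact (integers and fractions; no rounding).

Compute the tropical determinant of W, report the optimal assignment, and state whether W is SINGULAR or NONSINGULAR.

σ = (1, 2, 3): 10 + 15 + 8 = 33
σ = (1, 3, 2): 10 + 26 + (-3) = 33
σ = (2, 1, 3): (-8) + 11 + 8 = 11
σ = (2, 3, 1): (-8) + 26 + 8 = 26
σ = (3, 1, 2): (-8) + 11 + (-3) = 0
σ = (3, 2, 1): (-8) + 15 + 8 = 15
Optimal value attained by: σ = (1, 2, 3).
Answer: det⊕(W) = 33; verdict: SINGULAR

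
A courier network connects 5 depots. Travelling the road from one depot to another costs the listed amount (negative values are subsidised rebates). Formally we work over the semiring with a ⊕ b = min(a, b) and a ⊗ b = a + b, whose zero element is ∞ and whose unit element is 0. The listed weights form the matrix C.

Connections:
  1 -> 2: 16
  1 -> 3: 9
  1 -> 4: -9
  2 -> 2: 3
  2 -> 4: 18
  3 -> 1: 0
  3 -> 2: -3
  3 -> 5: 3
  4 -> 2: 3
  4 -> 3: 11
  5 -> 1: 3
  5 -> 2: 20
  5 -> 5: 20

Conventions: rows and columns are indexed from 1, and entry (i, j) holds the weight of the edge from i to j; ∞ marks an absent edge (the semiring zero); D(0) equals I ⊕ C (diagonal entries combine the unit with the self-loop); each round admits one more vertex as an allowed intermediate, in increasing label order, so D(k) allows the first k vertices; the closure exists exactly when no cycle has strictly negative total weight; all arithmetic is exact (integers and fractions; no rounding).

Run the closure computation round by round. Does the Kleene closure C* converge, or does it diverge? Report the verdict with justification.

D(0):
  [0, 16, 9, -9, ∞]
  [∞, 0, ∞, 18, ∞]
  [0, -3, 0, ∞, 3]
  [∞, 3, 11, 0, ∞]
  [3, 20, ∞, ∞, 0]
D(1):
  [0, 16, 9, -9, ∞]
  [∞, 0, ∞, 18, ∞]
  [0, -3, 0, -9, 3]
  [∞, 3, 11, 0, ∞]
  [3, 19, 12, -6, 0]
D(2):
  [0, 16, 9, -9, ∞]
  [∞, 0, ∞, 18, ∞]
  [0, -3, 0, -9, 3]
  [∞, 3, 11, 0, ∞]
  [3, 19, 12, -6, 0]
D(3):
  [0, 6, 9, -9, 12]
  [∞, 0, ∞, 18, ∞]
  [0, -3, 0, -9, 3]
  [11, 3, 11, 0, 14]
  [3, 9, 12, -6, 0]
D(4):
  [0, -6, 2, -9, 5]
  [29, 0, 29, 18, 32]
  [0, -6, 0, -9, 3]
  [11, 3, 11, 0, 14]
  [3, -3, 5, -6, 0]
D(5):
  [0, -6, 2, -9, 5]
  [29, 0, 29, 18, 32]
  [0, -6, 0, -9, 3]
  [11, 3, 11, 0, 14]
  [3, -3, 5, -6, 0]
Key observation: every diagonal entry stays at the unit through all rounds, so no improving cycle exists.
Answer: CONVERGES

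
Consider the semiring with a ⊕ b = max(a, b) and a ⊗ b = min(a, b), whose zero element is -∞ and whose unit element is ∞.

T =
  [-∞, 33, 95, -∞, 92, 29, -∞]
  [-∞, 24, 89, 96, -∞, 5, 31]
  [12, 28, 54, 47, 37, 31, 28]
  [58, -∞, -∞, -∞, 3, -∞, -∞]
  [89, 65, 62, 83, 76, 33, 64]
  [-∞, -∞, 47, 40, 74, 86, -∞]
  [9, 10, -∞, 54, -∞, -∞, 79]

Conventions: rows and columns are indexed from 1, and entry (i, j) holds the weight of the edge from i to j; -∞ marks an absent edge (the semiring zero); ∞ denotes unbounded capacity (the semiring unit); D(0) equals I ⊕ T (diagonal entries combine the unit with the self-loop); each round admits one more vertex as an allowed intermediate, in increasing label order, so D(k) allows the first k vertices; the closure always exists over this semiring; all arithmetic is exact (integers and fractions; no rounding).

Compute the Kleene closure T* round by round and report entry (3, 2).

D(0):
  [∞, 33, 95, -∞, 92, 29, -∞]
  [-∞, ∞, 89, 96, -∞, 5, 31]
  [12, 28, ∞, 47, 37, 31, 28]
  [58, -∞, -∞, ∞, 3, -∞, -∞]
  [89, 65, 62, 83, ∞, 33, 64]
  [-∞, -∞, 47, 40, 74, ∞, -∞]
  [9, 10, -∞, 54, -∞, -∞, ∞]
D(1):
  [∞, 33, 95, -∞, 92, 29, -∞]
  [-∞, ∞, 89, 96, -∞, 5, 31]
  [12, 28, ∞, 47, 37, 31, 28]
  [58, 33, 58, ∞, 58, 29, -∞]
  [89, 65, 89, 83, ∞, 33, 64]
  [-∞, -∞, 47, 40, 74, ∞, -∞]
  [9, 10, 9, 54, 9, 9, ∞]
D(2):
  [∞, 33, 95, 33, 92, 29, 31]
  [-∞, ∞, 89, 96, -∞, 5, 31]
  [12, 28, ∞, 47, 37, 31, 28]
  [58, 33, 58, ∞, 58, 29, 31]
  [89, 65, 89, 83, ∞, 33, 64]
  [-∞, -∞, 47, 40, 74, ∞, -∞]
  [9, 10, 10, 54, 9, 9, ∞]
D(3):
  [∞, 33, 95, 47, 92, 31, 31]
  [12, ∞, 89, 96, 37, 31, 31]
  [12, 28, ∞, 47, 37, 31, 28]
  [58, 33, 58, ∞, 58, 31, 31]
  [89, 65, 89, 83, ∞, 33, 64]
  [12, 28, 47, 47, 74, ∞, 28]
  [10, 10, 10, 54, 10, 10, ∞]
D(4):
  [∞, 33, 95, 47, 92, 31, 31]
  [58, ∞, 89, 96, 58, 31, 31]
  [47, 33, ∞, 47, 47, 31, 31]
  [58, 33, 58, ∞, 58, 31, 31]
  [89, 65, 89, 83, ∞, 33, 64]
  [47, 33, 47, 47, 74, ∞, 31]
  [54, 33, 54, 54, 54, 31, ∞]
D(5):
  [∞, 65, 95, 83, 92, 33, 64]
  [58, ∞, 89, 96, 58, 33, 58]
  [47, 47, ∞, 47, 47, 33, 47]
  [58, 58, 58, ∞, 58, 33, 58]
  [89, 65, 89, 83, ∞, 33, 64]
  [74, 65, 74, 74, 74, ∞, 64]
  [54, 54, 54, 54, 54, 33, ∞]
D(6):
  [∞, 65, 95, 83, 92, 33, 64]
  [58, ∞, 89, 96, 58, 33, 58]
  [47, 47, ∞, 47, 47, 33, 47]
  [58, 58, 58, ∞, 58, 33, 58]
  [89, 65, 89, 83, ∞, 33, 64]
  [74, 65, 74, 74, 74, ∞, 64]
  [54, 54, 54, 54, 54, 33, ∞]
D(7):
  [∞, 65, 95, 83, 92, 33, 64]
  [58, ∞, 89, 96, 58, 33, 58]
  [47, 47, ∞, 47, 47, 33, 47]
  [58, 58, 58, ∞, 58, 33, 58]
  [89, 65, 89, 83, ∞, 33, 64]
  [74, 65, 74, 74, 74, ∞, 64]
  [54, 54, 54, 54, 54, 33, ∞]
Answer: T*[3][2] = 47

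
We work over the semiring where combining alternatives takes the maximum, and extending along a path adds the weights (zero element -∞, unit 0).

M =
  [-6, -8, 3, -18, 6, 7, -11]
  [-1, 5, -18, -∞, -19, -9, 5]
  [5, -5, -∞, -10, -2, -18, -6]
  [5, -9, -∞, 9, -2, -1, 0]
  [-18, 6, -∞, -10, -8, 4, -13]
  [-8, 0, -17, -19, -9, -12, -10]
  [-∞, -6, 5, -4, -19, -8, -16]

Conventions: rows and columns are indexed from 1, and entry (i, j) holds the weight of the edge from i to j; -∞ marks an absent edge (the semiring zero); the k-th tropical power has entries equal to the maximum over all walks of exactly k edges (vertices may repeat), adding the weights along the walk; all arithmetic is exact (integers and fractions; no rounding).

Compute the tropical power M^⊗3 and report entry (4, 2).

M^⊗2:
  [8, 12, -3, -4, 1, 10, -3]
  [4, 10, 10, 1, 5, 6, 10]
  [-1, 4, 8, -1, 11, 12, 0]
  [14, 4, 8, 18, 11, 12, 9]
  [5, 11, -8, -1, -5, -3, 11]
  [-1, 5, -5, -10, -2, -1, 5]
  [10, 0, -11, 5, 3, -5, -1]
M^⊗3:
  [11, 17, 11, 5, 14, 15, 17]
  [15, 15, 15, 10, 10, 11, 15]
  [13, 17, 5, 8, 6, 15, 9]
  [23, 17, 17, 27, 20, 21, 18]
  [10, 16, 16, 8, 11, 12, 16]
  [4, 10, 10, 1, 5, 6, 10]
  [10, 9, 13, 14, 16, 17, 5]
Key observation: the optimum is the walk 4->1->5->2, with weight 5 + 6 + 6 = 17.
Optimal value attained by: walk 4->1->5->2.
Answer: (M^⊗3)[4][2] = 17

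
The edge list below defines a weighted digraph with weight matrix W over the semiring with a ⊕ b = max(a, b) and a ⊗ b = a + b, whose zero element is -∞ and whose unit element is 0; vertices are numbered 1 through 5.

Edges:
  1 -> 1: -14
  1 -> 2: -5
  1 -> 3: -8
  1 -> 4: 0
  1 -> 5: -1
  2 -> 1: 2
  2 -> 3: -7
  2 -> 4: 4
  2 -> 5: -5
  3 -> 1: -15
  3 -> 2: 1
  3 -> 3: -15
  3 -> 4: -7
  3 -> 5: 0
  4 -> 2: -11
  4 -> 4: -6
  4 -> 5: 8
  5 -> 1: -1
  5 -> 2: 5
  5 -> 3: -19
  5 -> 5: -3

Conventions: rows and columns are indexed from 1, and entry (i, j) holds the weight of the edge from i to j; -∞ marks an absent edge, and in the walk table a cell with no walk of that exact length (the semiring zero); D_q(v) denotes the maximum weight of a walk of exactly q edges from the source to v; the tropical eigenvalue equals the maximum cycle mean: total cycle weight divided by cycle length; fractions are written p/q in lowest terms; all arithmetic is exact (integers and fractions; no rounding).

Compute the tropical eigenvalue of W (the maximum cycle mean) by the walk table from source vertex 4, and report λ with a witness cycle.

q=0: [-∞, -∞, -∞, 0, -∞]
q=1: [-∞, -11, -∞, -6, 8]
q=2: [7, 13, -11, -7, 5]
q=3: [15, 10, 6, 17, 8]
q=4: [12, 13, 7, 15, 25]
q=5: [24, 30, 6, 17, 23]
Optimal cycle mean attained by: cycle 2->4->5->2, total 4 + 8 + 5, length 3.
Answer: λ = 17/3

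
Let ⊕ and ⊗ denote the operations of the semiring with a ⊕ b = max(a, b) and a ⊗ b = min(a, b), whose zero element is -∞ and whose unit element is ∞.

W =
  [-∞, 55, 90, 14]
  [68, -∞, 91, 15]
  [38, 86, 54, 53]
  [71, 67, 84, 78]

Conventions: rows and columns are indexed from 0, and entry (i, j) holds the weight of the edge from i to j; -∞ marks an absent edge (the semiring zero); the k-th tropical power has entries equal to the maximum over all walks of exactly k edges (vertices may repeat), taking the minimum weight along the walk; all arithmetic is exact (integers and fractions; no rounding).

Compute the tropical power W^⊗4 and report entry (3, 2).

W^⊗2:
  [55, 86, 55, 53]
  [38, 86, 68, 53]
  [68, 54, 86, 53]
  [71, 84, 78, 78]
W^⊗3:
  [68, 55, 86, 53]
  [68, 68, 86, 53]
  [54, 86, 68, 53]
  [71, 78, 84, 78]
W^⊗4:
  [55, 86, 68, 53]
  [68, 86, 68, 53]
  [68, 68, 86, 53]
  [71, 84, 78, 78]
Key observation: the optimum is the walk 3->3->2->1->2, with weight 78 min 84 min 86 min 91 = 78.
Optimal value attained by: walk 3->3->2->1->2.
Answer: (W^⊗4)[3][2] = 78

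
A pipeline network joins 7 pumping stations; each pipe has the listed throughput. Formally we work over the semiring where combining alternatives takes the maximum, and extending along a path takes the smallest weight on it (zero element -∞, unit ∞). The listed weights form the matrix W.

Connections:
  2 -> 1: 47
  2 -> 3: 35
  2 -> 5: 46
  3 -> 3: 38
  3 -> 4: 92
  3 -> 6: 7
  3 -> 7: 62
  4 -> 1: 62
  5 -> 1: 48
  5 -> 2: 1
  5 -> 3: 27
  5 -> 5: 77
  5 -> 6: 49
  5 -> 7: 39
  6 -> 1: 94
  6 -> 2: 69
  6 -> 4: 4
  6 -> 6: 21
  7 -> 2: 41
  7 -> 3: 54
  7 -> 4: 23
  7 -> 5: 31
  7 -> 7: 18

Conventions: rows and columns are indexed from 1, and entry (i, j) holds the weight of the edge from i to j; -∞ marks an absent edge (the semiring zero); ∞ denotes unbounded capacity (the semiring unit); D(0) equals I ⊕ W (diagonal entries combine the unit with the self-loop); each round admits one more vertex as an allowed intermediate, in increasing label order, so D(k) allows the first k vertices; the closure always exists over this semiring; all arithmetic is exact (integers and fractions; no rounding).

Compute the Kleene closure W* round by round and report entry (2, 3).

D(0):
  [∞, -∞, -∞, -∞, -∞, -∞, -∞]
  [47, ∞, 35, -∞, 46, -∞, -∞]
  [-∞, -∞, ∞, 92, -∞, 7, 62]
  [62, -∞, -∞, ∞, -∞, -∞, -∞]
  [48, 1, 27, -∞, ∞, 49, 39]
  [94, 69, -∞, 4, -∞, ∞, -∞]
  [-∞, 41, 54, 23, 31, -∞, ∞]
D(1):
  [∞, -∞, -∞, -∞, -∞, -∞, -∞]
  [47, ∞, 35, -∞, 46, -∞, -∞]
  [-∞, -∞, ∞, 92, -∞, 7, 62]
  [62, -∞, -∞, ∞, -∞, -∞, -∞]
  [48, 1, 27, -∞, ∞, 49, 39]
  [94, 69, -∞, 4, -∞, ∞, -∞]
  [-∞, 41, 54, 23, 31, -∞, ∞]
D(2):
  [∞, -∞, -∞, -∞, -∞, -∞, -∞]
  [47, ∞, 35, -∞, 46, -∞, -∞]
  [-∞, -∞, ∞, 92, -∞, 7, 62]
  [62, -∞, -∞, ∞, -∞, -∞, -∞]
  [48, 1, 27, -∞, ∞, 49, 39]
  [94, 69, 35, 4, 46, ∞, -∞]
  [41, 41, 54, 23, 41, -∞, ∞]
D(3):
  [∞, -∞, -∞, -∞, -∞, -∞, -∞]
  [47, ∞, 35, 35, 46, 7, 35]
  [-∞, -∞, ∞, 92, -∞, 7, 62]
  [62, -∞, -∞, ∞, -∞, -∞, -∞]
  [48, 1, 27, 27, ∞, 49, 39]
  [94, 69, 35, 35, 46, ∞, 35]
  [41, 41, 54, 54, 41, 7, ∞]
D(4):
  [∞, -∞, -∞, -∞, -∞, -∞, -∞]
  [47, ∞, 35, 35, 46, 7, 35]
  [62, -∞, ∞, 92, -∞, 7, 62]
  [62, -∞, -∞, ∞, -∞, -∞, -∞]
  [48, 1, 27, 27, ∞, 49, 39]
  [94, 69, 35, 35, 46, ∞, 35]
  [54, 41, 54, 54, 41, 7, ∞]
D(5):
  [∞, -∞, -∞, -∞, -∞, -∞, -∞]
  [47, ∞, 35, 35, 46, 46, 39]
  [62, -∞, ∞, 92, -∞, 7, 62]
  [62, -∞, -∞, ∞, -∞, -∞, -∞]
  [48, 1, 27, 27, ∞, 49, 39]
  [94, 69, 35, 35, 46, ∞, 39]
  [54, 41, 54, 54, 41, 41, ∞]
D(6):
  [∞, -∞, -∞, -∞, -∞, -∞, -∞]
  [47, ∞, 35, 35, 46, 46, 39]
  [62, 7, ∞, 92, 7, 7, 62]
  [62, -∞, -∞, ∞, -∞, -∞, -∞]
  [49, 49, 35, 35, ∞, 49, 39]
  [94, 69, 35, 35, 46, ∞, 39]
  [54, 41, 54, 54, 41, 41, ∞]
D(7):
  [∞, -∞, -∞, -∞, -∞, -∞, -∞]
  [47, ∞, 39, 39, 46, 46, 39]
  [62, 41, ∞, 92, 41, 41, 62]
  [62, -∞, -∞, ∞, -∞, -∞, -∞]
  [49, 49, 39, 39, ∞, 49, 39]
  [94, 69, 39, 39, 46, ∞, 39]
  [54, 41, 54, 54, 41, 41, ∞]
Answer: W*[2][3] = 39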